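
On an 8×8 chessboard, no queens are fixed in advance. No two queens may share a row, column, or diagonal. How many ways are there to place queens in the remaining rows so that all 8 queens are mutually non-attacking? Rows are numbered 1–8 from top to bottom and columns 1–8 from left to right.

92

Branch on row 1: col 1 → 4; col 2 → 8; col 3 → 16; col 4 → 18; col 5 → 18; col 6 → 16; col 7 → 8; col 8 → 4.
Sum: 4 + 8 + 16 + 18 + 18 + 16 + 8 + 4 = 92.
(This is the classic 8-queens count.)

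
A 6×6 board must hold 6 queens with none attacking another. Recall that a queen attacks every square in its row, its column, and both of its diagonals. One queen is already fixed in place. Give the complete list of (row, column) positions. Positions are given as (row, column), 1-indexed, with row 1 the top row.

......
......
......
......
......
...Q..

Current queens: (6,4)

Row 1: attacked by (6,4)→{4}. Safe: 1, 2, 3, 5, 6. Place at column 3.
Row 2: attacked by (1,3)→{2,3,4}; (6,4)→{4}. Safe: 1, 5, 6. Place at column 6.
Row 3: attacked by (1,3)→{1,3,5}; (2,6)→{5,6}; (6,4)→{1,4}. Safe: 2. Place at column 2.
Row 4: attacked by (1,3)→{3,6}; (2,6)→{4,6}; (3,2)→{1,2,3}; (6,4)→{2,4,6}. Safe: 5. Place at column 5.
Row 5: attacked by (1,3)→{3}; (2,6)→{3,6}; (3,2)→{2,4}; (4,5)→{4,5,6}; (6,4)→{3,4,5}. Safe: 1. Place at column 1.
Columns [3, 6, 2, 5, 1, 4], r−c [-2, -4, 1, -1, 4, 2], r+c [4, 8, 5, 9, 6, 10] are all distinct, so no two queens attack.

(1,3) (2,6) (3,2) (4,5) (5,1) (6,4)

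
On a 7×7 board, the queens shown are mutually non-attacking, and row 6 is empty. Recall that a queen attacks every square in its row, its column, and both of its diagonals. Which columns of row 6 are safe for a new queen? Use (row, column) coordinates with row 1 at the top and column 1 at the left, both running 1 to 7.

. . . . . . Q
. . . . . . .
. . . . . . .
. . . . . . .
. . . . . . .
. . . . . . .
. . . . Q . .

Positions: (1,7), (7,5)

columns 1, 3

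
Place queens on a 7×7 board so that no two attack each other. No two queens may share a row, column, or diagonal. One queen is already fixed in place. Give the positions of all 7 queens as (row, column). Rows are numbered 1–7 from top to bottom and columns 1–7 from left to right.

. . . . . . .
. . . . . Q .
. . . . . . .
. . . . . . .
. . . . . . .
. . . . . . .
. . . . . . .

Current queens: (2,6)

(1,2) (2,6) (3,3) (4,7) (5,4) (6,1) (7,5)

Row 1: attacked by (2,6)→{5,6,7}. Safe: 1, 2, 3, 4. Place at column 2.
Row 3: attacked by (1,2)→{2,4}; (2,6)→{5,6,7}. Safe: 1, 3. Place at column 3.
Row 4: attacked by (1,2)→{2,5}; (2,6)→{4,6}; (3,3)→{2,3,4}. Safe: 1, 7. Place at column 7.
Row 5: attacked by (1,2)→{2,6}; (2,6)→{3,6}; (3,3)→{1,3,5}; (4,7)→{6,7}. Safe: 4. Place at column 4.
Row 6: attacked by (1,2)→{2,7}; (2,6)→{2,6}; (3,3)→{3,6}; (4,7)→{5,7}; (5,4)→{3,4,5}. Safe: 1. Place at column 1.
Row 7: attacked by (1,2)→{2}; (2,6)→{1,6}; (3,3)→{3,7}; (4,7)→{4,7}; (5,4)→{2,4,6}; (6,1)→{1,2}. Safe: 5. Place at column 5.
Columns [2, 6, 3, 7, 4, 1, 5], r−c [-1, -4, 0, -3, 1, 5, 2], r+c [3, 8, 6, 11, 9, 7, 12] are all distinct, so no two queens attack.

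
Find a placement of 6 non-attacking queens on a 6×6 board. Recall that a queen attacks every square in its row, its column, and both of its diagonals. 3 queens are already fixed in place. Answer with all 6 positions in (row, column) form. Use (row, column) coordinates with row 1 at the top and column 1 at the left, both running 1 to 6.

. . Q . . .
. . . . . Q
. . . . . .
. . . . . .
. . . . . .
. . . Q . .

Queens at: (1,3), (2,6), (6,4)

(1,3) (2,6) (3,2) (4,5) (5,1) (6,4)

Row 3: attacked by (1,3)→{1,3,5}; (2,6)→{5,6}; (6,4)→{1,4}. Safe: 2. Place at column 2.
Row 4: attacked by (1,3)→{3,6}; (2,6)→{4,6}; (3,2)→{1,2,3}; (6,4)→{2,4,6}. Safe: 5. Place at column 5.
Row 5: attacked by (1,3)→{3}; (2,6)→{3,6}; (3,2)→{2,4}; (4,5)→{4,5,6}; (6,4)→{3,4,5}. Safe: 1. Place at column 1.
Columns [3, 6, 2, 5, 1, 4], r−c [-2, -4, 1, -1, 4, 2], r+c [4, 8, 5, 9, 6, 10] are all distinct, so no two queens attack.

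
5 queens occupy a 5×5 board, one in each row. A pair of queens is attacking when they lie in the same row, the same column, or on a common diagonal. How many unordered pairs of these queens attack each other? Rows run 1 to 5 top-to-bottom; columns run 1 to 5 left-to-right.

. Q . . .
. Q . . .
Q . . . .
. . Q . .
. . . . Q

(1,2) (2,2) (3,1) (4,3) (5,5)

3

Same column: (1,2)–(2,2) (column 2).
Same diagonal: (2,2)–(3,1) (|2−3| = |2−1| = 1); (2,2)–(5,5) (|2−5| = |2−5| = 3).
Total attacking pairs: 3.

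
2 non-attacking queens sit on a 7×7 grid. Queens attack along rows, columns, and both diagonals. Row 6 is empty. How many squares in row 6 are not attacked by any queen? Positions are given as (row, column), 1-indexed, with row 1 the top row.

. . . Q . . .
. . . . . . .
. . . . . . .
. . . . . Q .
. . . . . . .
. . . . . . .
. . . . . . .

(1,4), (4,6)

5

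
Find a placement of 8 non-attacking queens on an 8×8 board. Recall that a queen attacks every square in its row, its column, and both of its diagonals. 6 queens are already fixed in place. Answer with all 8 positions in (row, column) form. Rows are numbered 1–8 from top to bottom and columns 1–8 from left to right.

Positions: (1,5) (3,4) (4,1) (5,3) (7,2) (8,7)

(1,5) (2,8) (3,4) (4,1) (5,3) (6,6) (7,2) (8,7)

Row 2: attacked by (1,5)→{4,5,6}; (3,4)→{3,4,5}; (4,1)→{1,3}; (5,3)→{3,6}; (7,2)→{2,7}; (8,7)→{1,7}. Safe: 8. Place at column 8.
Row 6: attacked by (1,5)→{5}; (2,8)→{4,8}; (3,4)→{1,4,7}; (4,1)→{1,3}; (5,3)→{2,3,4}; (7,2)→{1,2,3}; (8,7)→{5,7}. Safe: 6. Place at column 6.
Columns [5, 8, 4, 1, 3, 6, 2, 7], r−c [-4, -6, -1, 3, 2, 0, 5, 1], r+c [6, 10, 7, 5, 8, 12, 9, 15] are all distinct, so no two queens attack.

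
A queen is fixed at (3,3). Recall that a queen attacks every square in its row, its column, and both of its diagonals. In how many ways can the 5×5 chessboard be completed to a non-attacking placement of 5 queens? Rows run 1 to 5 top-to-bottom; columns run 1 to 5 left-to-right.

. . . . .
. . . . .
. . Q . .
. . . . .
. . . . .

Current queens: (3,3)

2

Branch on row 1: col 2 → 1; col 4 → 1.
Sum: 1 + 1 = 2.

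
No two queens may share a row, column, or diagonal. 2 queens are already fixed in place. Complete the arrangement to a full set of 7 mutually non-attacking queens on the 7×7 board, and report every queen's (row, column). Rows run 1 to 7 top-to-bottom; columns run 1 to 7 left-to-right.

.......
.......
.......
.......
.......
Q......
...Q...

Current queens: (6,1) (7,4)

Row 1: attacked by (6,1)→{1,6}; (7,4)→{4}. Safe: 2, 3, 5, 7. Place at column 5.
Row 2: attacked by (1,5)→{4,5,6}; (6,1)→{1,5}; (7,4)→{4}. Safe: 2, 3, 7. Place at column 7.
Row 3: attacked by (1,5)→{3,5,7}; (2,7)→{6,7}; (6,1)→{1,4}; (7,4)→{4}. Safe: 2. Place at column 2.
Row 4: attacked by (1,5)→{2,5}; (2,7)→{5,7}; (3,2)→{1,2,3}; (6,1)→{1,3}; (7,4)→{1,4,7}. Safe: 6. Place at column 6.
Row 5: attacked by (1,5)→{1,5}; (2,7)→{4,7}; (3,2)→{2,4}; (4,6)→{5,6,7}; (6,1)→{1,2}; (7,4)→{2,4,6}. Safe: 3. Place at column 3.
Columns [5, 7, 2, 6, 3, 1, 4], r−c [-4, -5, 1, -2, 2, 5, 3], r+c [6, 9, 5, 10, 8, 7, 11] are all distinct, so no two queens attack.

(1,5) (2,7) (3,2) (4,6) (5,3) (6,1) (7,4)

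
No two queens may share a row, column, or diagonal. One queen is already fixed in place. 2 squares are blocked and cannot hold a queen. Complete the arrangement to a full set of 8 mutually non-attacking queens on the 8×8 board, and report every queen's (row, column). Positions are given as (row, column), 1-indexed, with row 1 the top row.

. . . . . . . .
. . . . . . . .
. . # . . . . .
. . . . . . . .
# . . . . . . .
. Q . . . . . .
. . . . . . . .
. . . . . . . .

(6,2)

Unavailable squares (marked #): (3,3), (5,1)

Row 1: attacked by (6,2)→{2,7}. Safe: 1, 3, 4, 5, 6, 8. Place at column 5.
Row 2: attacked by (1,5)→{4,5,6}; (6,2)→{2,6}. Safe: 1, 3, 7, 8. Place at column 3.
Row 3: attacked by (1,5)→{3,5,7}; (2,3)→{2,3,4}; (6,2)→{2,5}. Blocked: 3. Safe: 1, 6, 8. Place at column 1.
Row 4: attacked by (1,5)→{2,5,8}; (2,3)→{1,3,5}; (3,1)→{1,2}; (6,2)→{2,4}. Safe: 6, 7. Place at column 6.
Row 5: attacked by (1,5)→{1,5}; (2,3)→{3,6}; (3,1)→{1,3}; (4,6)→{5,6,7}; (6,2)→{1,2,3}. Blocked: 1. Safe: 4, 8. Place at column 8.
Row 7: attacked by (1,5)→{5}; (2,3)→{3,8}; (3,1)→{1,5}; (4,6)→{3,6}; (5,8)→{6,8}; (6,2)→{1,2,3}. Safe: 4, 7. Place at column 4.
Row 8: attacked by (1,5)→{5}; (2,3)→{3}; (3,1)→{1,6}; (4,6)→{2,6}; (5,8)→{5,8}; (6,2)→{2,4}; (7,4)→{3,4,5}. Safe: 7. Place at column 7.
Columns [5, 3, 1, 6, 8, 2, 4, 7], r−c [-4, -1, 2, -2, -3, 4, 3, 1], r+c [6, 5, 4, 10, 13, 8, 11, 15] are all distinct, so no two queens attack.

(1,5) (2,3) (3,1) (4,6) (5,8) (6,2) (7,4) (8,7)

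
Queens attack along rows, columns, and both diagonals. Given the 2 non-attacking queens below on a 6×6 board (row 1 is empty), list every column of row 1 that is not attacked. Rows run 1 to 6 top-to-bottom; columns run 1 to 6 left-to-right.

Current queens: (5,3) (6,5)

(5,3) attacks row 1 at column 3.
(6,5) attacks row 1 at column 5.
Attacked columns: {3, 5}. Safe: {1, 2, 4, 6}.

columns 1, 2, 4, 6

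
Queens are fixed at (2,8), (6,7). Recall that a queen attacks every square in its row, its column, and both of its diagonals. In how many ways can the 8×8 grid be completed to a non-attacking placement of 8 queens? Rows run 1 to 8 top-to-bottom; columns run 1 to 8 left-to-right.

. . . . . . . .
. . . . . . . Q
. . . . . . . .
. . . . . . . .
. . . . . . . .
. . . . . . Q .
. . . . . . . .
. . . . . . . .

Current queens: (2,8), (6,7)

Branch on row 1: col 1 → 0; col 3 → 0; col 4 → 1; col 5 → 0; col 6 → 1.
Sum: 0 + 0 + 1 + 0 + 1 = 2.

2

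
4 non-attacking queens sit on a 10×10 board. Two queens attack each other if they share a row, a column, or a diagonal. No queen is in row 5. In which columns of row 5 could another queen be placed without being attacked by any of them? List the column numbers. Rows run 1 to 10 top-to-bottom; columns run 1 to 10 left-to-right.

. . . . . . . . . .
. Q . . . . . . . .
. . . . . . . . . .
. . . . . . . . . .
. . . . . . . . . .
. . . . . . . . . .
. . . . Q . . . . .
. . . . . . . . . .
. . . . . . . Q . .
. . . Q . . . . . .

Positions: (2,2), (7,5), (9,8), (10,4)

columns 1, 6, 10

(2,2) attacks row 5 at column 2 and diagonals 5.
(7,5) attacks row 5 at column 5 and diagonals 3, 7.
(9,8) attacks row 5 at column 8 and diagonals 4.
(10,4) attacks row 5 at column 4 and diagonals 9.
Attacked columns: {2, 3, 4, 5, 7, 8, 9}. Safe: {1, 6, 10}.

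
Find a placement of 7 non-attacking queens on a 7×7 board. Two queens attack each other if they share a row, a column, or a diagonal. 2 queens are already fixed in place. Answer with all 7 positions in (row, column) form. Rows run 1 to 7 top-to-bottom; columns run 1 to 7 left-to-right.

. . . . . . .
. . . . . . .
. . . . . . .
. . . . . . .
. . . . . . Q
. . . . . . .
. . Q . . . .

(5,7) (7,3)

Row 1: attacked by (5,7)→{3,7}; (7,3)→{3}. Safe: 1, 2, 4, 5, 6. Place at column 1.
Row 2: attacked by (1,1)→{1,2}; (5,7)→{4,7}; (7,3)→{3}. Safe: 5, 6. Place at column 6.
Row 3: attacked by (1,1)→{1,3}; (2,6)→{5,6,7}; (5,7)→{5,7}; (7,3)→{3,7}. Safe: 2, 4. Place at column 4.
Row 4: attacked by (1,1)→{1,4}; (2,6)→{4,6}; (3,4)→{3,4,5}; (5,7)→{6,7}; (7,3)→{3,6}. Safe: 2. Place at column 2.
Row 6: attacked by (1,1)→{1,6}; (2,6)→{2,6}; (3,4)→{1,4,7}; (4,2)→{2,4}; (5,7)→{6,7}; (7,3)→{2,3,4}. Safe: 5. Place at column 5.
Columns [1, 6, 4, 2, 7, 5, 3], r−c [0, -4, -1, 2, -2, 1, 4], r+c [2, 8, 7, 6, 12, 11, 10] are all distinct, so no two queens attack.

(1,1) (2,6) (3,4) (4,2) (5,7) (6,5) (7,3)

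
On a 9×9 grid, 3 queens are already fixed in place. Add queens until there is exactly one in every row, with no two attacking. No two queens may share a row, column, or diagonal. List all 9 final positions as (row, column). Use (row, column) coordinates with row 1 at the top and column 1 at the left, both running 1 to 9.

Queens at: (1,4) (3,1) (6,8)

(1,4) (2,6) (3,1) (4,5) (5,2) (6,8) (7,3) (8,7) (9,9)

Row 2: attacked by (1,4)→{3,4,5}; (3,1)→{1,2}; (6,8)→{4,8}. Safe: 6, 7, 9. Place at column 6.
Row 4: attacked by (1,4)→{1,4,7}; (2,6)→{4,6,8}; (3,1)→{1,2}; (6,8)→{6,8}. Safe: 3, 5, 9. Place at column 5.
Row 5: attacked by (1,4)→{4,8}; (2,6)→{3,6,9}; (3,1)→{1,3}; (4,5)→{4,5,6}; (6,8)→{7,8,9}. Safe: 2. Place at column 2.
Row 7: attacked by (1,4)→{4}; (2,6)→{1,6}; (3,1)→{1,5}; (4,5)→{2,5,8}; (5,2)→{2,4}; (6,8)→{7,8,9}. Safe: 3. Place at column 3.
Row 8: attacked by (1,4)→{4}; (2,6)→{6}; (3,1)→{1,6}; (4,5)→{1,5,9}; (5,2)→{2,5}; (6,8)→{6,8}; (7,3)→{2,3,4}. Safe: 7. Place at column 7.
Row 9: attacked by (1,4)→{4}; (2,6)→{6}; (3,1)→{1,7}; (4,5)→{5}; (5,2)→{2,6}; (6,8)→{5,8}; (7,3)→{1,3,5}; (8,7)→{6,7,8}. Safe: 9. Place at column 9.
Columns [4, 6, 1, 5, 2, 8, 3, 7, 9], r−c [-3, -4, 2, -1, 3, -2, 4, 1, 0], r+c [5, 8, 4, 9, 7, 14, 10, 15, 18] are all distinct, so no two queens attack.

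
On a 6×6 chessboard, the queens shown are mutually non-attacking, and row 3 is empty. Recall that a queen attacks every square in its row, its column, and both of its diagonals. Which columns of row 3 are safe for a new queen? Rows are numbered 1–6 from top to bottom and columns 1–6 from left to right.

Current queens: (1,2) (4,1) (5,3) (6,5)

(1,2) attacks row 3 at column 2 and diagonals 4.
(4,1) attacks row 3 at column 1 and diagonals 2.
(5,3) attacks row 3 at column 3 and diagonals 1, 5.
(6,5) attacks row 3 at column 5 and diagonals 2.
Attacked columns: {1, 2, 3, 4, 5}. Safe: {6}.

columns 6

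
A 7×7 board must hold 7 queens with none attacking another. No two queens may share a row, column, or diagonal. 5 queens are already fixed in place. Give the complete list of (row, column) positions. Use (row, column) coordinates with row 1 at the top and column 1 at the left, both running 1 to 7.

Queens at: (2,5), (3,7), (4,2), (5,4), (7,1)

(1,3) (2,5) (3,7) (4,2) (5,4) (6,6) (7,1)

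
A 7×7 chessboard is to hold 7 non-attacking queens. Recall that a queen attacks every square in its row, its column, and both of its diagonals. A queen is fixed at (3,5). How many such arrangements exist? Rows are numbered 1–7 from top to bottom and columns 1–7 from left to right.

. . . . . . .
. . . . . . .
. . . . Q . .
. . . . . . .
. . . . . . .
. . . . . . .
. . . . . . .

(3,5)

6

Branch on row 1: col 1 → 1; col 2 → 1; col 4 → 2; col 6 → 2.
Sum: 1 + 1 + 2 + 2 = 6.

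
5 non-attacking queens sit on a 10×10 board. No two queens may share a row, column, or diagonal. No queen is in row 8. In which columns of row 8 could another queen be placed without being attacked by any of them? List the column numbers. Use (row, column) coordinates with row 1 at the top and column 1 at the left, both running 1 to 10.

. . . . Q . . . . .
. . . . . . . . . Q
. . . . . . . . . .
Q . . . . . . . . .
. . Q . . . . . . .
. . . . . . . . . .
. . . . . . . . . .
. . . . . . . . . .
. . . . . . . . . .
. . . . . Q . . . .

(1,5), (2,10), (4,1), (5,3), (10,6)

(1,5) attacks row 8 at column 5.
(2,10) attacks row 8 at column 10 and diagonals 4.
(4,1) attacks row 8 at column 1 and diagonals 5.
(5,3) attacks row 8 at column 3 and diagonals 6.
(10,6) attacks row 8 at column 6 and diagonals 4, 8.
Attacked columns: {1, 3, 4, 5, 6, 8, 10}. Safe: {2, 7, 9}.

columns 2, 7, 9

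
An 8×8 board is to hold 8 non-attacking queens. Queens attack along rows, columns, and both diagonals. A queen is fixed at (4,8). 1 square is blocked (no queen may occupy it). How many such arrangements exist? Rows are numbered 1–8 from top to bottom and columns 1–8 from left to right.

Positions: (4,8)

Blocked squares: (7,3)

Branch on row 1: col 1 → 1; col 2 → 2; col 3 → 4; col 4 → 3; col 6 → 4; col 7 → 1.
Sum: 1 + 2 + 4 + 3 + 4 + 1 = 15.

15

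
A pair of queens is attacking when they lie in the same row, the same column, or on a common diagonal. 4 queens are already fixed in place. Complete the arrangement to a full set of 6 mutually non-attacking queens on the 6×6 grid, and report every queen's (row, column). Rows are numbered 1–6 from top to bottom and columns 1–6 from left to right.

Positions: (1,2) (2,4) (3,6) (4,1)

Row 5: attacked by (1,2)→{2,6}; (2,4)→{1,4}; (3,6)→{4,6}; (4,1)→{1,2}. Safe: 3, 5. Place at column 3.
Row 6: attacked by (1,2)→{2}; (2,4)→{4}; (3,6)→{3,6}; (4,1)→{1,3}; (5,3)→{2,3,4}. Safe: 5. Place at column 5.
Columns [2, 4, 6, 1, 3, 5], r−c [-1, -2, -3, 3, 2, 1], r+c [3, 6, 9, 5, 8, 11] are all distinct, so no two queens attack.

(1,2) (2,4) (3,6) (4,1) (5,3) (6,5)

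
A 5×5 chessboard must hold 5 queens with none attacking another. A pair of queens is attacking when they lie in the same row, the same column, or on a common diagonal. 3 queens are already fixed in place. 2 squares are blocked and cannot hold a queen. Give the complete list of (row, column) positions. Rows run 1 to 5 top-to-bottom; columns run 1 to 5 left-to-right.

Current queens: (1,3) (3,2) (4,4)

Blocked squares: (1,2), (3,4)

(1,3) (2,5) (3,2) (4,4) (5,1)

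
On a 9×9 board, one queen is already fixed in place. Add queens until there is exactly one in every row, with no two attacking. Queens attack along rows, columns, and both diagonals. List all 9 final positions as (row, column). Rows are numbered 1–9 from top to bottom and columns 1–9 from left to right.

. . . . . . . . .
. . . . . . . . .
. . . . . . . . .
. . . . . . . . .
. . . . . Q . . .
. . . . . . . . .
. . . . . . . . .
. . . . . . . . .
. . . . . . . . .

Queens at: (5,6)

Row 1: attacked by (5,6)→{2,6}. Safe: 1, 3, 4, 5, 7, 8, 9. Place at column 8.
Row 2: attacked by (1,8)→{7,8,9}; (5,6)→{3,6,9}. Safe: 1, 2, 4, 5. Place at column 5.
Row 3: attacked by (1,8)→{6,8}; (2,5)→{4,5,6}; (5,6)→{4,6,8}. Safe: 1, 2, 3, 7, 9. Place at column 3.
Row 4: attacked by (1,8)→{5,8}; (2,5)→{3,5,7}; (3,3)→{2,3,4}; (5,6)→{5,6,7}. Safe: 1, 9. Place at column 1.
Row 6: attacked by (1,8)→{3,8}; (2,5)→{1,5,9}; (3,3)→{3,6}; (4,1)→{1,3}; (5,6)→{5,6,7}. Safe: 2, 4. Place at column 2.
Row 7: attacked by (1,8)→{2,8}; (2,5)→{5}; (3,3)→{3,7}; (4,1)→{1,4}; (5,6)→{4,6,8}; (6,2)→{1,2,3}. Safe: 9. Place at column 9.
Row 8: attacked by (1,8)→{1,8}; (2,5)→{5}; (3,3)→{3,8}; (4,1)→{1,5}; (5,6)→{3,6,9}; (6,2)→{2,4}; (7,9)→{8,9}. Safe: 7. Place at column 7.
Row 9: attacked by (1,8)→{8}; (2,5)→{5}; (3,3)→{3,9}; (4,1)→{1,6}; (5,6)→{2,6}; (6,2)→{2,5}; (7,9)→{7,9}; (8,7)→{6,7,8}. Safe: 4. Place at column 4.
Columns [8, 5, 3, 1, 6, 2, 9, 7, 4], r−c [-7, -3, 0, 3, -1, 4, -2, 1, 5], r+c [9, 7, 6, 5, 11, 8, 16, 15, 13] are all distinct, so no two queens attack.

(1,8) (2,5) (3,3) (4,1) (5,6) (6,2) (7,9) (8,7) (9,4)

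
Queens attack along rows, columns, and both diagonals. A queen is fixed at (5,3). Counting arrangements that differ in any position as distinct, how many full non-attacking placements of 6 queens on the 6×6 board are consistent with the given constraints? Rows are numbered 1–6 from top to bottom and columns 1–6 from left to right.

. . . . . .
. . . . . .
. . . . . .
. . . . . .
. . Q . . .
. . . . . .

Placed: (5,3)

1

Branch on row 1: col 1 → 0; col 2 → 1; col 4 → 0; col 5 → 0; col 6 → 0.
Sum: 0 + 1 + 0 + 0 + 0 = 1.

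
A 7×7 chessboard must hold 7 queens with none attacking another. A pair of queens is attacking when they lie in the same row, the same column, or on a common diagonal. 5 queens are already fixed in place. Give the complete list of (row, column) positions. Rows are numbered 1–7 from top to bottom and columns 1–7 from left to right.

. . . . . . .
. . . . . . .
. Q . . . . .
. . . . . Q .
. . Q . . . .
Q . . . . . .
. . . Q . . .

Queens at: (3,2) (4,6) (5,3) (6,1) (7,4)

(1,5) (2,7) (3,2) (4,6) (5,3) (6,1) (7,4)

Row 1: attacked by (3,2)→{2,4}; (4,6)→{3,6}; (5,3)→{3,7}; (6,1)→{1,6}; (7,4)→{4}. Safe: 5. Place at column 5.
Row 2: attacked by (1,5)→{4,5,6}; (3,2)→{1,2,3}; (4,6)→{4,6}; (5,3)→{3,6}; (6,1)→{1,5}; (7,4)→{4}. Safe: 7. Place at column 7.
Columns [5, 7, 2, 6, 3, 1, 4], r−c [-4, -5, 1, -2, 2, 5, 3], r+c [6, 9, 5, 10, 8, 7, 11] are all distinct, so no two queens attack.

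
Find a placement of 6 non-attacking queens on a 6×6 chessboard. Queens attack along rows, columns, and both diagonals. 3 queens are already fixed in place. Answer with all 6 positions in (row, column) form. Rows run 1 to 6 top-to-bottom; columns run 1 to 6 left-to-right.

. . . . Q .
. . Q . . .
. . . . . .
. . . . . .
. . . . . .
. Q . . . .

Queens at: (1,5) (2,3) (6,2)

Row 3: attacked by (1,5)→{3,5}; (2,3)→{2,3,4}; (6,2)→{2,5}. Safe: 1, 6. Place at column 1.
Row 4: attacked by (1,5)→{2,5}; (2,3)→{1,3,5}; (3,1)→{1,2}; (6,2)→{2,4}. Safe: 6. Place at column 6.
Row 5: attacked by (1,5)→{1,5}; (2,3)→{3,6}; (3,1)→{1,3}; (4,6)→{5,6}; (6,2)→{1,2,3}. Safe: 4. Place at column 4.
Columns [5, 3, 1, 6, 4, 2], r−c [-4, -1, 2, -2, 1, 4], r+c [6, 5, 4, 10, 9, 8] are all distinct, so no two queens attack.

(1,5) (2,3) (3,1) (4,6) (5,4) (6,2)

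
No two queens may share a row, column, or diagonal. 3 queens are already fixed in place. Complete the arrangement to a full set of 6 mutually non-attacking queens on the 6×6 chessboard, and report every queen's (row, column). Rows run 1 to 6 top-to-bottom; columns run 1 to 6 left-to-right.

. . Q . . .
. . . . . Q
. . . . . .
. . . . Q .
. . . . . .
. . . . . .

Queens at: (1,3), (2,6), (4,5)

Row 3: attacked by (1,3)→{1,3,5}; (2,6)→{5,6}; (4,5)→{4,5,6}. Safe: 2. Place at column 2.
Row 5: attacked by (1,3)→{3}; (2,6)→{3,6}; (3,2)→{2,4}; (4,5)→{4,5,6}. Safe: 1. Place at column 1.
Row 6: attacked by (1,3)→{3}; (2,6)→{2,6}; (3,2)→{2,5}; (4,5)→{3,5}; (5,1)→{1,2}. Safe: 4. Place at column 4.
Columns [3, 6, 2, 5, 1, 4], r−c [-2, -4, 1, -1, 4, 2], r+c [4, 8, 5, 9, 6, 10] are all distinct, so no two queens attack.

(1,3) (2,6) (3,2) (4,5) (5,1) (6,4)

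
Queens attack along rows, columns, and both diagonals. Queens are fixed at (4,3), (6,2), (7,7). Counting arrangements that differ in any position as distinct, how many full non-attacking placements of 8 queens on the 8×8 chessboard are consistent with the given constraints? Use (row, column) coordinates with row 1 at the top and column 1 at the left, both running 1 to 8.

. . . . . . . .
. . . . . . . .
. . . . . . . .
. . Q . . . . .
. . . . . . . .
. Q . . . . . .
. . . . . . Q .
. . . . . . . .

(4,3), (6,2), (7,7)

Branch on row 1: col 4 → 1; col 5 → 0; col 8 → 1.
Sum: 1 + 0 + 1 = 2.

2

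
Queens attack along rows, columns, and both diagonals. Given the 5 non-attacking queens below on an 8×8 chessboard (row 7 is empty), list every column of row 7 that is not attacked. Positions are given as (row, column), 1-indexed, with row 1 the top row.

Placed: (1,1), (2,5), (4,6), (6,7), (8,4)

(1,1) attacks row 7 at column 1 and diagonals 7.
(2,5) attacks row 7 at column 5.
(4,6) attacks row 7 at column 6 and diagonals 3.
(6,7) attacks row 7 at column 7 and diagonals 6, 8.
(8,4) attacks row 7 at column 4 and diagonals 3, 5.
Attacked columns: {1, 3, 4, 5, 6, 7, 8}. Safe: {2}.

columns 2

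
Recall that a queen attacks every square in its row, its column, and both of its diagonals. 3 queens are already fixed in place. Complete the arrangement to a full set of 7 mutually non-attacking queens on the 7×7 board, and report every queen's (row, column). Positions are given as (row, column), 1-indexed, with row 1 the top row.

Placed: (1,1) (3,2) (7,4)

Row 2: attacked by (1,1)→{1,2}; (3,2)→{1,2,3}; (7,4)→{4}. Safe: 5, 6, 7. Place at column 5.
Row 4: attacked by (1,1)→{1,4}; (2,5)→{3,5,7}; (3,2)→{1,2,3}; (7,4)→{1,4,7}. Safe: 6. Place at column 6.
Row 5: attacked by (1,1)→{1,5}; (2,5)→{2,5}; (3,2)→{2,4}; (4,6)→{5,6,7}; (7,4)→{2,4,6}. Safe: 3. Place at column 3.
Row 6: attacked by (1,1)→{1,6}; (2,5)→{1,5}; (3,2)→{2,5}; (4,6)→{4,6}; (5,3)→{2,3,4}; (7,4)→{3,4,5}. Safe: 7. Place at column 7.
Columns [1, 5, 2, 6, 3, 7, 4], r−c [0, -3, 1, -2, 2, -1, 3], r+c [2, 7, 5, 10, 8, 13, 11] are all distinct, so no two queens attack.

(1,1) (2,5) (3,2) (4,6) (5,3) (6,7) (7,4)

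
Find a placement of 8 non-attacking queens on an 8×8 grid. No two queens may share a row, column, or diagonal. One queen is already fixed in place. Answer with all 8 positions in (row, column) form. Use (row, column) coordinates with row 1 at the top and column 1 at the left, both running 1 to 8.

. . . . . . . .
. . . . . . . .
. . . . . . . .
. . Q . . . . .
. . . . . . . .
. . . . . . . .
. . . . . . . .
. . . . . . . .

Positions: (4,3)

Row 1: attacked by (4,3)→{3,6}. Safe: 1, 2, 4, 5, 7, 8. Place at column 4.
Row 2: attacked by (1,4)→{3,4,5}; (4,3)→{1,3,5}. Safe: 2, 6, 7, 8. Place at column 2.
Row 3: attacked by (1,4)→{2,4,6}; (2,2)→{1,2,3}; (4,3)→{2,3,4}. Safe: 5, 7, 8. Place at column 7.
Row 5: attacked by (1,4)→{4,8}; (2,2)→{2,5}; (3,7)→{5,7}; (4,3)→{2,3,4}. Safe: 1, 6. Place at column 6.
Row 6: attacked by (1,4)→{4}; (2,2)→{2,6}; (3,7)→{4,7}; (4,3)→{1,3,5}; (5,6)→{5,6,7}. Safe: 8. Place at column 8.
Row 7: attacked by (1,4)→{4}; (2,2)→{2,7}; (3,7)→{3,7}; (4,3)→{3,6}; (5,6)→{4,6,8}; (6,8)→{7,8}. Safe: 1, 5. Place at column 5.
Row 8: attacked by (1,4)→{4}; (2,2)→{2,8}; (3,7)→{2,7}; (4,3)→{3,7}; (5,6)→{3,6}; (6,8)→{6,8}; (7,5)→{4,5,6}. Safe: 1. Place at column 1.
Columns [4, 2, 7, 3, 6, 8, 5, 1], r−c [-3, 0, -4, 1, -1, -2, 2, 7], r+c [5, 4, 10, 7, 11, 14, 12, 9] are all distinct, so no two queens attack.

(1,4) (2,2) (3,7) (4,3) (5,6) (6,8) (7,5) (8,1)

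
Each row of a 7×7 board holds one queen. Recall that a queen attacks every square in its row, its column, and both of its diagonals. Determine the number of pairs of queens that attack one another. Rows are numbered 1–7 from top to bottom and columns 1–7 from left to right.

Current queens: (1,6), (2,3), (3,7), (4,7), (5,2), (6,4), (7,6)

4

Same column: (1,6)–(7,6) (column 6); (3,7)–(4,7) (column 7).
Same diagonal: (1,6)–(5,2) (|1−5| = |6−2| = 4); (3,7)–(6,4) (|3−6| = |7−4| = 3).
Total attacking pairs: 4.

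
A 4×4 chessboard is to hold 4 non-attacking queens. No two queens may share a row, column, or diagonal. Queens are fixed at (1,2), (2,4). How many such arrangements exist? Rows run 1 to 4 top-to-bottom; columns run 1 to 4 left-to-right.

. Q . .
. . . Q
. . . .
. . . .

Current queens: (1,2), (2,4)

1

Branch on row 3: col 1 → 1.
Sum: 1 = 1.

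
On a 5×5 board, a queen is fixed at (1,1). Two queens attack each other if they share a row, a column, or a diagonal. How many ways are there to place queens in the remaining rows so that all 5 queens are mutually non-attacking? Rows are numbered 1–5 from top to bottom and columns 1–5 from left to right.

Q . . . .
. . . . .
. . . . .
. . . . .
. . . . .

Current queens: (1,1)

2

Branch on row 2: col 3 → 1; col 4 → 1; col 5 → 0.
Sum: 1 + 1 + 0 = 2.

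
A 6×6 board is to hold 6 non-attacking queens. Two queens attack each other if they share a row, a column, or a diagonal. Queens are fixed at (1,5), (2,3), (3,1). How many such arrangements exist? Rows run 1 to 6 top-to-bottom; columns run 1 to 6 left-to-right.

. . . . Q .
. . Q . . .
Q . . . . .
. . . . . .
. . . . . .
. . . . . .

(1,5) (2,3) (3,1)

1

Branch on row 4: col 4 → 0; col 6 → 1.
Sum: 0 + 1 = 1.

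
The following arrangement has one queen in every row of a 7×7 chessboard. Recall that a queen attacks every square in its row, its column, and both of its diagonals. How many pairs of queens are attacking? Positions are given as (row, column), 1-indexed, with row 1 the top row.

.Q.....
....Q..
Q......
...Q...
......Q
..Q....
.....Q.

All columns are distinct and no two queens satisfy |Δrow| = |Δcol|, so no pair attacks.

0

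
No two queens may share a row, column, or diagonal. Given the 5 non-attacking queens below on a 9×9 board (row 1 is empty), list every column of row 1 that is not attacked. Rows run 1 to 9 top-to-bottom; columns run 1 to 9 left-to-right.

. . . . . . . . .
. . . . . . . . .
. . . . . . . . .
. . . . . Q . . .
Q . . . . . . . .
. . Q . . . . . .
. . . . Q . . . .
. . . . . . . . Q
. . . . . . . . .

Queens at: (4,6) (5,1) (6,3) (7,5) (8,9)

(4,6) attacks row 1 at column 6 and diagonals 3, 9.
(5,1) attacks row 1 at column 1 and diagonals 5.
(6,3) attacks row 1 at column 3 and diagonals 8.
(7,5) attacks row 1 at column 5.
(8,9) attacks row 1 at column 9 and diagonals 2.
Attacked columns: {1, 2, 3, 5, 6, 8, 9}. Safe: {4, 7}.

columns 4, 7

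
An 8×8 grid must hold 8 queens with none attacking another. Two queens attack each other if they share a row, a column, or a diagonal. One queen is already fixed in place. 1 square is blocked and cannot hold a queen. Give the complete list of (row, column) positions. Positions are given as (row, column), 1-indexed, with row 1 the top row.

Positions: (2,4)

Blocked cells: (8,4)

Row 1: attacked by (2,4)→{3,4,5}. Safe: 1, 2, 6, 7, 8. Place at column 8.
Row 3: attacked by (1,8)→{6,8}; (2,4)→{3,4,5}. Safe: 1, 2, 7. Place at column 1.
Row 4: attacked by (1,8)→{5,8}; (2,4)→{2,4,6}; (3,1)→{1,2}. Safe: 3, 7. Place at column 3.
Row 5: attacked by (1,8)→{4,8}; (2,4)→{1,4,7}; (3,1)→{1,3}; (4,3)→{2,3,4}. Safe: 5, 6. Place at column 6.
Row 6: attacked by (1,8)→{3,8}; (2,4)→{4,8}; (3,1)→{1,4}; (4,3)→{1,3,5}; (5,6)→{5,6,7}. Safe: 2. Place at column 2.
Row 7: attacked by (1,8)→{2,8}; (2,4)→{4}; (3,1)→{1,5}; (4,3)→{3,6}; (5,6)→{4,6,8}; (6,2)→{1,2,3}. Safe: 7. Place at column 7.
Row 8: attacked by (1,8)→{1,8}; (2,4)→{4}; (3,1)→{1,6}; (4,3)→{3,7}; (5,6)→{3,6}; (6,2)→{2,4}; (7,7)→{6,7,8}. Blocked: 4. Safe: 5. Place at column 5.
Columns [8, 4, 1, 3, 6, 2, 7, 5], r−c [-7, -2, 2, 1, -1, 4, 0, 3], r+c [9, 6, 4, 7, 11, 8, 14, 13] are all distinct, so no two queens attack.

(1,8) (2,4) (3,1) (4,3) (5,6) (6,2) (7,7) (8,5)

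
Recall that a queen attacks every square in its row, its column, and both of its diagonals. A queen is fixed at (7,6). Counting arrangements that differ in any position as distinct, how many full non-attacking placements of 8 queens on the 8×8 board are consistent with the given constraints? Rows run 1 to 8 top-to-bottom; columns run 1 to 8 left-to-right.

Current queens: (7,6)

Branch on row 1: col 1 → 1; col 2 → 3; col 3 → 0; col 4 → 3; col 5 → 6; col 7 → 1; col 8 → 0.
Sum: 1 + 3 + 0 + 3 + 6 + 1 + 0 = 14.

14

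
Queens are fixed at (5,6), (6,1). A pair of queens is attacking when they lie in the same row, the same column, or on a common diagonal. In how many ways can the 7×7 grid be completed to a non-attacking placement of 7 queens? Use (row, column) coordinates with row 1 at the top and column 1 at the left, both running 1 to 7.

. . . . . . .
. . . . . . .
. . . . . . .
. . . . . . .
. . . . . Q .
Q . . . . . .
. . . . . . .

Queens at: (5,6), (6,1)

Branch on row 1: col 3 → 1; col 4 → 1; col 5 → 1; col 7 → 0.
Sum: 1 + 1 + 1 + 0 = 3.

3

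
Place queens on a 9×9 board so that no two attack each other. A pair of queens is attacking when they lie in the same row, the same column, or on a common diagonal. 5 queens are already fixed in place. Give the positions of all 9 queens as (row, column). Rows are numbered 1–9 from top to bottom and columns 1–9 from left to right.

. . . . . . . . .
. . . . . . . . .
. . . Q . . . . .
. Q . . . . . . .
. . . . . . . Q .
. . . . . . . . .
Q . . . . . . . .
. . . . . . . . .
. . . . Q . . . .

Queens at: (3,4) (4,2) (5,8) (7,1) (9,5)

Row 1: attacked by (3,4)→{2,4,6}; (4,2)→{2,5}; (5,8)→{4,8}; (7,1)→{1,7}; (9,5)→{5}. Safe: 3, 9. Place at column 9.
Row 2: attacked by (1,9)→{8,9}; (3,4)→{3,4,5}; (4,2)→{2,4}; (5,8)→{5,8}; (7,1)→{1,6}; (9,5)→{5}. Safe: 7. Place at column 7.
Row 6: attacked by (1,9)→{4,9}; (2,7)→{3,7}; (3,4)→{1,4,7}; (4,2)→{2,4}; (5,8)→{7,8,9}; (7,1)→{1,2}; (9,5)→{2,5,8}. Safe: 6. Place at column 6.
Row 8: attacked by (1,9)→{2,9}; (2,7)→{1,7}; (3,4)→{4,9}; (4,2)→{2,6}; (5,8)→{5,8}; (6,6)→{4,6,8}; (7,1)→{1,2}; (9,5)→{4,5,6}. Safe: 3. Place at column 3.
Columns [9, 7, 4, 2, 8, 6, 1, 3, 5], r−c [-8, -5, -1, 2, -3, 0, 6, 5, 4], r+c [10, 9, 7, 6, 13, 12, 8, 11, 14] are all distinct, so no two queens attack.

(1,9) (2,7) (3,4) (4,2) (5,8) (6,6) (7,1) (8,3) (9,5)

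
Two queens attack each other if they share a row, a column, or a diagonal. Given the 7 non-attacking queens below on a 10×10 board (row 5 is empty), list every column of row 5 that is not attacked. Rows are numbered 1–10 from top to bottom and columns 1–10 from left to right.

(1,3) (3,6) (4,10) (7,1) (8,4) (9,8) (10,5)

(1,3) attacks row 5 at column 3 and diagonals 7.
(3,6) attacks row 5 at column 6 and diagonals 4, 8.
(4,10) attacks row 5 at column 10 and diagonals 9.
(7,1) attacks row 5 at column 1 and diagonals 3.
(8,4) attacks row 5 at column 4 and diagonals 1, 7.
(9,8) attacks row 5 at column 8 and diagonals 4.
(10,5) attacks row 5 at column 5 and diagonals 10.
Attacked columns: {1, 3, 4, 5, 6, 7, 8, 9, 10}. Safe: {2}.

columns 2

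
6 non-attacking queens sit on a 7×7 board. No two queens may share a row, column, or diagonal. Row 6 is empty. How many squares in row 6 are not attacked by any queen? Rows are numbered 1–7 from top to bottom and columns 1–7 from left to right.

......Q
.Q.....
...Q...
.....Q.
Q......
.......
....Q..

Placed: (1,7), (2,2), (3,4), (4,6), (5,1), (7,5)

1

(1,7) attacks row 6 at column 7 and diagonals 2.
(2,2) attacks row 6 at column 2 and diagonals 6.
(3,4) attacks row 6 at column 4 and diagonals 1, 7.
(4,6) attacks row 6 at column 6 and diagonals 4.
(5,1) attacks row 6 at column 1 and diagonals 2.
(7,5) attacks row 6 at column 5 and diagonals 4, 6.
Attacked columns: {1, 2, 4, 5, 6, 7}. Safe: {3}.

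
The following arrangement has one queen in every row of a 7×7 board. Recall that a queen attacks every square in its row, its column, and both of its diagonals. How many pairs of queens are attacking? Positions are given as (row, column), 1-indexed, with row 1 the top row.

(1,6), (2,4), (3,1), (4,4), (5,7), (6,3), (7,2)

3

Same column: (2,4)–(4,4) (column 4).
Same diagonal: (2,4)–(5,7) (|2−5| = |4−7| = 3); (6,3)–(7,2) (|6−7| = |3−2| = 1).
Total attacking pairs: 3.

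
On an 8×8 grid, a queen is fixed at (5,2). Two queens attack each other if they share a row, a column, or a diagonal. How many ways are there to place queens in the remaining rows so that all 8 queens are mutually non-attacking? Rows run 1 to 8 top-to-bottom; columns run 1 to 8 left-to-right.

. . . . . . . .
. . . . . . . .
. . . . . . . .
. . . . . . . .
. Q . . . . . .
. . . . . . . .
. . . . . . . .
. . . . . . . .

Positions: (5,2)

8

Branch on row 1: col 1 → 1; col 3 → 0; col 4 → 3; col 5 → 3; col 7 → 0; col 8 → 1.
Sum: 1 + 0 + 3 + 3 + 0 + 1 = 8.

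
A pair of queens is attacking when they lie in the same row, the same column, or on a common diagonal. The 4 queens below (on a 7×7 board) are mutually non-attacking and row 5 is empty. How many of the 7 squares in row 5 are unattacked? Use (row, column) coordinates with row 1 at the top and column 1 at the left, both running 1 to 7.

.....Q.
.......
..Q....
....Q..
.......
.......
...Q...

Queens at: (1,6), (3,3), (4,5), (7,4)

1

(1,6) attacks row 5 at column 6 and diagonals 2.
(3,3) attacks row 5 at column 3 and diagonals 1, 5.
(4,5) attacks row 5 at column 5 and diagonals 4, 6.
(7,4) attacks row 5 at column 4 and diagonals 2, 6.
Attacked columns: {1, 2, 3, 4, 5, 6}. Safe: {7}.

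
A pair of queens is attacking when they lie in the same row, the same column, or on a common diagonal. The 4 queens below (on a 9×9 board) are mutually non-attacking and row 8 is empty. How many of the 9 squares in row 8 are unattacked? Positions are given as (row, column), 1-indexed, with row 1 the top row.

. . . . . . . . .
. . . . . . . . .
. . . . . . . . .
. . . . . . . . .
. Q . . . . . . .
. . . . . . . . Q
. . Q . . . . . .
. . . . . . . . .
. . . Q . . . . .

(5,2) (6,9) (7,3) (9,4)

3

(5,2) attacks row 8 at column 2 and diagonals 5.
(6,9) attacks row 8 at column 9 and diagonals 7.
(7,3) attacks row 8 at column 3 and diagonals 2, 4.
(9,4) attacks row 8 at column 4 and diagonals 3, 5.
Attacked columns: {2, 3, 4, 5, 7, 9}. Safe: {1, 6, 8}.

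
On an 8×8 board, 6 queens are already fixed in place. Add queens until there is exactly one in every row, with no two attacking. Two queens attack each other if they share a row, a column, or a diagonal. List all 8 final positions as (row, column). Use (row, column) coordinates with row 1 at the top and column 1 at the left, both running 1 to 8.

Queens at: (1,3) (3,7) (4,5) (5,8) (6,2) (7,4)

(1,3) (2,1) (3,7) (4,5) (5,8) (6,2) (7,4) (8,6)

Row 2: attacked by (1,3)→{2,3,4}; (3,7)→{6,7,8}; (4,5)→{3,5,7}; (5,8)→{5,8}; (6,2)→{2,6}; (7,4)→{4}. Safe: 1. Place at column 1.
Row 8: attacked by (1,3)→{3}; (2,1)→{1,7}; (3,7)→{2,7}; (4,5)→{1,5}; (5,8)→{5,8}; (6,2)→{2,4}; (7,4)→{3,4,5}. Safe: 6. Place at column 6.
Columns [3, 1, 7, 5, 8, 2, 4, 6], r−c [-2, 1, -4, -1, -3, 4, 3, 2], r+c [4, 3, 10, 9, 13, 8, 11, 14] are all distinct, so no two queens attack.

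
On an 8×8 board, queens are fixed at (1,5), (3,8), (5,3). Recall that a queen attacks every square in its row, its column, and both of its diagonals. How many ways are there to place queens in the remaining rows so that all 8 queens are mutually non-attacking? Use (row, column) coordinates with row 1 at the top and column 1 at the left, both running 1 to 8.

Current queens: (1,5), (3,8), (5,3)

1

Branch on row 2: col 1 → 1; col 2 → 0.
Sum: 1 + 0 = 1.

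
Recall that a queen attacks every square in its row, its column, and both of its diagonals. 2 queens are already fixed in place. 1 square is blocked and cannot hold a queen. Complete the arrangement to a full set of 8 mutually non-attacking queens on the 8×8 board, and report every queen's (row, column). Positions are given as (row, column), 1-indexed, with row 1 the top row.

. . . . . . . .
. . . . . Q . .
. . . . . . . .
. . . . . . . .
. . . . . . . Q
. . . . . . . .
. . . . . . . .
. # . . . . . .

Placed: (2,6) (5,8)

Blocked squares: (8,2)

(1,3) (2,6) (3,4) (4,2) (5,8) (6,5) (7,7) (8,1)

Row 1: attacked by (2,6)→{5,6,7}; (5,8)→{4,8}. Safe: 1, 2, 3. Place at column 3.
Row 3: attacked by (1,3)→{1,3,5}; (2,6)→{5,6,7}; (5,8)→{6,8}. Safe: 2, 4. Place at column 4.
Row 4: attacked by (1,3)→{3,6}; (2,6)→{4,6,8}; (3,4)→{3,4,5}; (5,8)→{7,8}. Safe: 1, 2. Place at column 2.
Row 6: attacked by (1,3)→{3,8}; (2,6)→{2,6}; (3,4)→{1,4,7}; (4,2)→{2,4}; (5,8)→{7,8}. Safe: 5. Place at column 5.
Row 7: attacked by (1,3)→{3}; (2,6)→{1,6}; (3,4)→{4,8}; (4,2)→{2,5}; (5,8)→{6,8}; (6,5)→{4,5,6}. Safe: 7. Place at column 7.
Row 8: attacked by (1,3)→{3}; (2,6)→{6}; (3,4)→{4}; (4,2)→{2,6}; (5,8)→{5,8}; (6,5)→{3,5,7}; (7,7)→{6,7,8}. Blocked: 2. Safe: 1. Place at column 1.
Columns [3, 6, 4, 2, 8, 5, 7, 1], r−c [-2, -4, -1, 2, -3, 1, 0, 7], r+c [4, 8, 7, 6, 13, 11, 14, 9] are all distinct, so no two queens attack.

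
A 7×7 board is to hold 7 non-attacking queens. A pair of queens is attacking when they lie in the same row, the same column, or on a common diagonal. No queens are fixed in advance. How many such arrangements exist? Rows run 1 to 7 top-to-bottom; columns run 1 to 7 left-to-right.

40

Branch on row 1: col 1 → 4; col 2 → 7; col 3 → 6; col 4 → 6; col 5 → 6; col 6 → 7; col 7 → 4.
Sum: 4 + 7 + 6 + 6 + 6 + 7 + 4 = 40.
(This is the classic 7-queens count.)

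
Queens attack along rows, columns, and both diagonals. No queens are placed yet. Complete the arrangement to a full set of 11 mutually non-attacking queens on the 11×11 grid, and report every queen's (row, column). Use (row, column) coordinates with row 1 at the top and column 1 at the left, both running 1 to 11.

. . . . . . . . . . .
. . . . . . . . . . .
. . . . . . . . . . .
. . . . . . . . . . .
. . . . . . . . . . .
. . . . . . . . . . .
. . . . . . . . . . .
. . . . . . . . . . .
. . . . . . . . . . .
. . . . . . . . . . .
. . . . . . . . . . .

(1,5) (2,10) (3,4) (4,1) (5,8) (6,11) (7,2) (8,7) (9,9) (10,6) (11,3)

Row 1: Safe: 1, 2, 3, 4, 5, 6, 7, 8, 9, 10, 11. Place at column 5.
Row 2: attacked by (1,5)→{4,5,6}. Safe: 1, 2, 3, 7, 8, 9, 10, 11. Place at column 10.
Row 3: attacked by (1,5)→{3,5,7}; (2,10)→{9,10,11}. Safe: 1, 2, 4, 6, 8. Place at column 4.
Row 4: attacked by (1,5)→{2,5,8}; (2,10)→{8,10}; (3,4)→{3,4,5}. Safe: 1, 6, 7, 9, 11. Place at column 1.
Row 5: attacked by (1,5)→{1,5,9}; (2,10)→{7,10}; (3,4)→{2,4,6}; (4,1)→{1,2}. Safe: 3, 8, 11. Place at column 8.
Row 6: attacked by (1,5)→{5,10}; (2,10)→{6,10}; (3,4)→{1,4,7}; (4,1)→{1,3}; (5,8)→{7,8,9}. Safe: 2, 11. Place at column 11.
Row 7: attacked by (1,5)→{5,11}; (2,10)→{5,10}; (3,4)→{4,8}; (4,1)→{1,4}; (5,8)→{6,8,10}; (6,11)→{10,11}. Safe: 2, 3, 7, 9. Place at column 2.
Row 8: attacked by (1,5)→{5}; (2,10)→{4,10}; (3,4)→{4,9}; (4,1)→{1,5}; (5,8)→{5,8,11}; (6,11)→{9,11}; (7,2)→{1,2,3}. Safe: 6, 7. Place at column 7.
Row 9: attacked by (1,5)→{5}; (2,10)→{3,10}; (3,4)→{4,10}; (4,1)→{1,6}; (5,8)→{4,8}; (6,11)→{8,11}; (7,2)→{2,4}; (8,7)→{6,7,8}. Safe: 9. Place at column 9.
Row 10: attacked by (1,5)→{5}; (2,10)→{2,10}; (3,4)→{4,11}; (4,1)→{1,7}; (5,8)→{3,8}; (6,11)→{7,11}; (7,2)→{2,5}; (8,7)→{5,7,9}; (9,9)→{8,9,10}. Safe: 6. Place at column 6.
Row 11: attacked by (1,5)→{5}; (2,10)→{1,10}; (3,4)→{4}; (4,1)→{1,8}; (5,8)→{2,8}; (6,11)→{6,11}; (7,2)→{2,6}; (8,7)→{4,7,10}; (9,9)→{7,9,11}; (10,6)→{5,6,7}. Safe: 3. Place at column 3.
Columns [5, 10, 4, 1, 8, 11, 2, 7, 9, 6, 3], r−c [-4, -8, -1, 3, -3, -5, 5, 1, 0, 4, 8], r+c [6, 12, 7, 5, 13, 17, 9, 15, 18, 16, 14] are all distinct, so no two queens attack.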